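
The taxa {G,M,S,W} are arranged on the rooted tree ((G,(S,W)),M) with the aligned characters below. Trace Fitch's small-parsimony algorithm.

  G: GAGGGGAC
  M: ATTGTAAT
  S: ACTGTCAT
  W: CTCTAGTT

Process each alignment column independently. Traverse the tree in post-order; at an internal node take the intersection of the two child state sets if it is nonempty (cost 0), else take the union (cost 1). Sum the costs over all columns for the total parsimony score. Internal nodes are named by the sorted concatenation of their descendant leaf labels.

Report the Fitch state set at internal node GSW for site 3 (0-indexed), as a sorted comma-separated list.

G

site 0, node SW: S={A} ∪ W={C} → {A,C} (+1)
site 0, node GSW: G={G} ∪ SW={A,C} → {A,C,G} (+1)
site 0, node GMSW: GSW={A,C,G} ∩ M={A} → {A} (+0)
site 1, node SW: S={C} ∪ W={T} → {C,T} (+1)
site 1, node GSW: G={A} ∪ SW={C,T} → {A,C,T} (+1)
site 1, node GMSW: GSW={A,C,T} ∩ M={T} → {T} (+0)
site 2, node SW: S={T} ∪ W={C} → {C,T} (+1)
site 2, node GSW: G={G} ∪ SW={C,T} → {C,G,T} (+1)
site 2, node GMSW: GSW={C,G,T} ∩ M={T} → {T} (+0)
site 3, node SW: S={G} ∪ W={T} → {G,T} (+1)
site 3, node GSW: G={G} ∩ SW={G,T} → {G} (+0)
site 3, node GMSW: GSW={G} ∩ M={G} → {G} (+0)
site 4, node SW: S={T} ∪ W={A} → {A,T} (+1)
site 4, node GSW: G={G} ∪ SW={A,T} → {A,G,T} (+1)
site 4, node GMSW: GSW={A,G,T} ∩ M={T} → {T} (+0)
site 5, node SW: S={C} ∪ W={G} → {C,G} (+1)
site 5, node GSW: G={G} ∩ SW={C,G} → {G} (+0)
site 5, node GMSW: GSW={G} ∪ M={A} → {A,G} (+1)
site 6, node SW: S={A} ∪ W={T} → {A,T} (+1)
site 6, node GSW: G={A} ∩ SW={A,T} → {A} (+0)
site 6, node GMSW: GSW={A} ∩ M={A} → {A} (+0)
site 7, node SW: S={T} ∩ W={T} → {T} (+0)
site 7, node GSW: G={C} ∪ SW={T} → {C,T} (+1)
site 7, node GMSW: GSW={C,T} ∩ M={T} → {T} (+0)
per-site changes: [2, 2, 2, 1, 2, 2, 1, 1]; total = 13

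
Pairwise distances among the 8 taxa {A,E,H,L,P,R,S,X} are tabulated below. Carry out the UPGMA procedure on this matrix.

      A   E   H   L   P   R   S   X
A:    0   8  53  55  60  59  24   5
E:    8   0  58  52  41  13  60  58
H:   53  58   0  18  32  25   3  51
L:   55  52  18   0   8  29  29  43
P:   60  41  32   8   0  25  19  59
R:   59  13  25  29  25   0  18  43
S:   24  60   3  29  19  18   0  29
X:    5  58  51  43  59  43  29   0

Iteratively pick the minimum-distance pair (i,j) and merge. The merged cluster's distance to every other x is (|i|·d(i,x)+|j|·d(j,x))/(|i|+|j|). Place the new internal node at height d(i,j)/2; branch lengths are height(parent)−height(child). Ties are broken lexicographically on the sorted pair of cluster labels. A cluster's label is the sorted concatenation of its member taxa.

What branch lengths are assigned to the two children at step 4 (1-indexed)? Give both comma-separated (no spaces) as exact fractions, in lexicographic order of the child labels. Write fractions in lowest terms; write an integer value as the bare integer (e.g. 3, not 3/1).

13/2,13/2

1. join H+S (d=3) ⇒ HS; edges |H|=3/2, |S|=3/2
  updated: d(A,HS)=77/2, d(E,HS)=59, d(HS,L)=47/2, d(HS,P)=51/2, d(HS,R)=43/2, d(HS,X)=40
2. join A+X (d=5) ⇒ AX; edges |A|=5/2, |X|=5/2
  updated: d(AX,E)=33, d(AX,HS)=157/4, d(AX,L)=49, d(AX,P)=119/2, d(AX,R)=51
3. join L+P (d=8) ⇒ LP; edges |L|=4, |P|=4
  updated: d(AX,LP)=217/4, d(E,LP)=93/2, d(HS,LP)=49/2, d(LP,R)=27
4. join E+R (d=13) ⇒ ER; edges |E|=13/2, |R|=13/2
  updated: d(AX,ER)=42, d(ER,HS)=161/4, d(ER,LP)=147/4
5. join HS+LP (d=49/2) ⇒ HLPS; edges |HS|=43/4, |LP|=33/4
  updated: d(AX,HLPS)=187/4, d(ER,HLPS)=77/2
6. join ER+HLPS (d=77/2) ⇒ EHLPRS; edges |ER|=51/4, |HLPS|=7
  updated: d(AX,EHLPRS)=271/6
7. join AX+EHLPRS (d=271/6) ⇒ AEHLPRSX; edges |AX|=241/12, |EHLPRS|=10/3
final tree: ((A:5/2,X:5/2):241/12,((E:13/2,R:13/2):51/4,((H:3/2,S:3/2):43/4,(L:4,P:4):33/4):7):10/3)
total length: 547/6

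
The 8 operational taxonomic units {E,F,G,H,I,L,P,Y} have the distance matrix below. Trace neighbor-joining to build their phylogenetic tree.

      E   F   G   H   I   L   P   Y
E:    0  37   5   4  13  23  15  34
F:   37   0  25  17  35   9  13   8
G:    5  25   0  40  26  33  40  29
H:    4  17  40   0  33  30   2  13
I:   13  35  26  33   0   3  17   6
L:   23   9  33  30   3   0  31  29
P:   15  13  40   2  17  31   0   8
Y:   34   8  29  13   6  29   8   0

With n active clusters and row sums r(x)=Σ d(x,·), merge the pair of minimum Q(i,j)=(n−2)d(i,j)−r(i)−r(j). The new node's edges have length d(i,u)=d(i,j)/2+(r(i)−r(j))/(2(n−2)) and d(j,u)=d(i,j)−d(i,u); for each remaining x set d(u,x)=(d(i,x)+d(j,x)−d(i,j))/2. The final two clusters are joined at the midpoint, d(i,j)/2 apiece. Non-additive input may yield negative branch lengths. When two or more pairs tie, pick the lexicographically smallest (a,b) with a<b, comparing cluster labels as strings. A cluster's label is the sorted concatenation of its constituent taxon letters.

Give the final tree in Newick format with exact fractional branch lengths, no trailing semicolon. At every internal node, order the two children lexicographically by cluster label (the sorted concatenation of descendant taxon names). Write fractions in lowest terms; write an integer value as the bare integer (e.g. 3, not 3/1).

(((((E:-37/12,G:97/12):23/2,(I:-3/20,L:63/20):33/4):61/8,(H:8/3,P:-2/3):23/4):2,F:45/8):19/16,Y:19/16)

step 1: merge (E,G) at d=5, Q=-299; branch lengths E→-37/12, G→97/12; new cluster EG
  updated: d(EG,F)=57/2, d(EG,H)=39/2, d(EG,I)=17, d(EG,L)=51/2, d(EG,P)=25, d(EG,Y)=29
step 2: merge (I,L) at d=3, Q=-447/2; branch lengths I→-3/20, L→63/20; new cluster IL
  updated: d(EG,IL)=79/4, d(F,IL)=41/2, d(H,IL)=30, d(IL,P)=45/2, d(IL,Y)=16
step 3: merge (EG,IL) at d=79/4, Q=-303/2; branch lengths EG→23/2, IL→33/4; new cluster EGIL
  updated: d(EGIL,F)=117/8, d(EGIL,H)=119/8, d(EGIL,P)=111/8, d(EGIL,Y)=101/8
step 4: merge (H,P) at d=2, Q=-311/4; branch lengths H→8/3, P→-2/3; new cluster HP
  updated: d(EGIL,HP)=107/8, d(F,HP)=14, d(HP,Y)=19/2
step 5: merge (EGIL,HP) at d=107/8, Q=-203/4; branch lengths EGIL→61/8, HP→23/4; new cluster EGHILP
  updated: d(EGHILP,F)=61/8, d(EGHILP,Y)=35/8
step 6: merge (EGHILP,F) at d=61/8, Q=-20; branch lengths EGHILP→2, F→45/8; new cluster EFGHILP
  updated: d(EFGHILP,Y)=19/8
step 7: merge (EFGHILP,Y) at d=19/8; branch lengths EFGHILP→19/16, Y→19/16; new cluster EFGHILPY
final tree: (((((E:-37/12,G:97/12):23/2,(I:-3/20,L:63/20):33/4):61/8,(H:8/3,P:-2/3):23/4):2,F:45/8):19/16,Y:19/16)
total length: 425/8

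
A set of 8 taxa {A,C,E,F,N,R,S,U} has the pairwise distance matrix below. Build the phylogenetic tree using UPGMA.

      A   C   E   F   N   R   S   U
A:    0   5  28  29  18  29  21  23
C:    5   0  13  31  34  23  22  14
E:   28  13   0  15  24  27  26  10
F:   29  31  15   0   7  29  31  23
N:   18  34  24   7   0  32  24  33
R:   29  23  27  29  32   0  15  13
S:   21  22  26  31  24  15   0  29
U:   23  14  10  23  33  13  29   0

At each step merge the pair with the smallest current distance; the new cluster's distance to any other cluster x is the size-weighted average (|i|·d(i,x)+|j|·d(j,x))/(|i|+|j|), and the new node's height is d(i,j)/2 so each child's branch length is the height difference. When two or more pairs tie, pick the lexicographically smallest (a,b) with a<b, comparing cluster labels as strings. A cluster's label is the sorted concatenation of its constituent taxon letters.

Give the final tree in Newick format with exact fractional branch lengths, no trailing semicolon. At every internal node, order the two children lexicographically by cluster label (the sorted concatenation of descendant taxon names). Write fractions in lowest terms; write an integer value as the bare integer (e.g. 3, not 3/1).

((((A:5/2,C:5/2):29/4,(E:5,U:5):19/4):17/8,(R:15/2,S:15/2):35/8):19/12,(F:7/2,N:7/2):239/24)

iteration 1: select A,C (d=5); attach at lengths (5/2, 5/2); label the merged cluster AC
  updated: d(AC,E)=41/2, d(AC,F)=30, d(AC,N)=26, d(AC,R)=26, d(AC,S)=43/2, d(AC,U)=37/2
iteration 2: select F,N (d=7); attach at lengths (7/2, 7/2); label the merged cluster FN
  updated: d(AC,FN)=28, d(E,FN)=39/2, d(FN,R)=61/2, d(FN,S)=55/2, d(FN,U)=28
iteration 3: select E,U (d=10); attach at lengths (5, 5); label the merged cluster EU
  updated: d(AC,EU)=39/2, d(EU,FN)=95/4, d(EU,R)=20, d(EU,S)=55/2
iteration 4: select R,S (d=15); attach at lengths (15/2, 15/2); label the merged cluster RS
  updated: d(AC,RS)=95/4, d(EU,RS)=95/4, d(FN,RS)=29
iteration 5: select AC,EU (d=39/2); attach at lengths (29/4, 19/4); label the merged cluster ACEU
  updated: d(ACEU,FN)=207/8, d(ACEU,RS)=95/4
iteration 6: select ACEU,RS (d=95/4); attach at lengths (17/8, 35/8); label the merged cluster ACERSU
  updated: d(ACERSU,FN)=323/12
iteration 7: select ACERSU,FN (d=323/12); attach at lengths (19/12, 239/24); label the merged cluster ACEFNRSU
final tree: ((((A:5/2,C:5/2):29/4,(E:5,U:5):19/4):17/8,(R:15/2,S:15/2):35/8):19/12,(F:7/2,N:7/2):239/24)
total length: 1609/24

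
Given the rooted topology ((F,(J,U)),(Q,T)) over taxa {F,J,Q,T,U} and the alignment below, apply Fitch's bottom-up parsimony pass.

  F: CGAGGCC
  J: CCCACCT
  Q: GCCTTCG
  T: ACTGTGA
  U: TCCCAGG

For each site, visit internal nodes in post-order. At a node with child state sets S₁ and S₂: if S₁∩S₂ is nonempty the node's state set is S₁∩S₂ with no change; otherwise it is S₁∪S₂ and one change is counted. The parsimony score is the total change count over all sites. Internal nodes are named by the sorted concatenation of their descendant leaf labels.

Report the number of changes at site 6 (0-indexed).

3

JU@0: {C} ∪ {T} = {C,T} (union, +1)
FJU@0: {C} ∩ {C,T} = {C} (intersection, +0)
QT@0: {G} ∪ {A} = {A,G} (union, +1)
FJQTU@0: {C} ∪ {A,G} = {A,C,G} (union, +1)
JU@1: {C} ∩ {C} = {C} (intersection, +0)
FJU@1: {G} ∪ {C} = {C,G} (union, +1)
QT@1: {C} ∩ {C} = {C} (intersection, +0)
FJQTU@1: {C,G} ∩ {C} = {C} (intersection, +0)
JU@2: {C} ∩ {C} = {C} (intersection, +0)
FJU@2: {A} ∪ {C} = {A,C} (union, +1)
QT@2: {C} ∪ {T} = {C,T} (union, +1)
FJQTU@2: {A,C} ∩ {C,T} = {C} (intersection, +0)
JU@3: {A} ∪ {C} = {A,C} (union, +1)
FJU@3: {G} ∪ {A,C} = {A,C,G} (union, +1)
QT@3: {T} ∪ {G} = {G,T} (union, +1)
FJQTU@3: {A,C,G} ∩ {G,T} = {G} (intersection, +0)
JU@4: {C} ∪ {A} = {A,C} (union, +1)
FJU@4: {G} ∪ {A,C} = {A,C,G} (union, +1)
QT@4: {T} ∩ {T} = {T} (intersection, +0)
FJQTU@4: {A,C,G} ∪ {T} = {A,C,G,T} (union, +1)
JU@5: {C} ∪ {G} = {C,G} (union, +1)
FJU@5: {C} ∩ {C,G} = {C} (intersection, +0)
QT@5: {C} ∪ {G} = {C,G} (union, +1)
FJQTU@5: {C} ∩ {C,G} = {C} (intersection, +0)
JU@6: {T} ∪ {G} = {G,T} (union, +1)
FJU@6: {C} ∪ {G,T} = {C,G,T} (union, +1)
QT@6: {G} ∪ {A} = {A,G} (union, +1)
FJQTU@6: {C,G,T} ∩ {A,G} = {G} (intersection, +0)
per-site changes: [3, 1, 2, 3, 3, 2, 3]; total = 17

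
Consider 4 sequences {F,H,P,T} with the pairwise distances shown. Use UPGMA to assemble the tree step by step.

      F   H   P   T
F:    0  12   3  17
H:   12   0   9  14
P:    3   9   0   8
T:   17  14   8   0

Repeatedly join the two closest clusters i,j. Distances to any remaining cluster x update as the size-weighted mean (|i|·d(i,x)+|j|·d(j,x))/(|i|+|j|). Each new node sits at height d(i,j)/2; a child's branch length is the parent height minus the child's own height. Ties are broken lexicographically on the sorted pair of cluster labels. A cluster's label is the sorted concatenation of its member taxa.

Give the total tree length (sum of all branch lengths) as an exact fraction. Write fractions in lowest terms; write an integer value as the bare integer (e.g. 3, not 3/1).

79/4

iteration 1: select F,P (d=3); attach at lengths (3/2, 3/2); label the merged cluster FP
  updated: d(FP,H)=21/2, d(FP,T)=25/2
iteration 2: select FP,H (d=21/2); attach at lengths (15/4, 21/4); label the merged cluster FHP
  updated: d(FHP,T)=13
iteration 3: select FHP,T (d=13); attach at lengths (5/4, 13/2); label the merged cluster FHPT
final tree: (((F:3/2,P:3/2):15/4,H:21/4):5/4,T:13/2)
total length: 79/4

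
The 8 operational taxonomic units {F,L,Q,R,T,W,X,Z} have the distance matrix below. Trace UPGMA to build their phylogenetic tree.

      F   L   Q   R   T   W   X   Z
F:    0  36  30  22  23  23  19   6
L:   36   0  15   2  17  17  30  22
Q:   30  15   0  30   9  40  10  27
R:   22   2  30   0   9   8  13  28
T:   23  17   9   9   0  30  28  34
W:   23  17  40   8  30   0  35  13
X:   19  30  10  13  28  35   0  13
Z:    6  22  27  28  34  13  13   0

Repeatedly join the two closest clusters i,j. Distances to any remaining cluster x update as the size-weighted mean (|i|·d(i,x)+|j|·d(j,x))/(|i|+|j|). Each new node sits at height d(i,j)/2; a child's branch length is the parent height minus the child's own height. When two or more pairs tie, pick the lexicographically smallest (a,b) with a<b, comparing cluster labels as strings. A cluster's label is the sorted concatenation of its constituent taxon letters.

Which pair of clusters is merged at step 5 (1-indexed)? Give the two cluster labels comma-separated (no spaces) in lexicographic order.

FZ,X

iteration 1: select L,R (d=2); attach at lengths (1, 1); label the merged cluster LR
  updated: d(F,LR)=29, d(LR,Q)=45/2, d(LR,T)=13, d(LR,W)=25/2, d(LR,X)=43/2, d(LR,Z)=25
iteration 2: select F,Z (d=6); attach at lengths (3, 3); label the merged cluster FZ
  updated: d(FZ,LR)=27, d(FZ,Q)=57/2, d(FZ,T)=57/2, d(FZ,W)=18, d(FZ,X)=16
iteration 3: select Q,T (d=9); attach at lengths (9/2, 9/2); label the merged cluster QT
  updated: d(FZ,QT)=57/2, d(LR,QT)=71/4, d(QT,W)=35, d(QT,X)=19
iteration 4: select LR,W (d=25/2); attach at lengths (21/4, 25/4); label the merged cluster LRW
  updated: d(FZ,LRW)=24, d(LRW,QT)=47/2, d(LRW,X)=26
iteration 5: select FZ,X (d=16); attach at lengths (5, 8); label the merged cluster FXZ
  updated: d(FXZ,LRW)=74/3, d(FXZ,QT)=76/3
iteration 6: select LRW,QT (d=47/2); attach at lengths (11/2, 29/4); label the merged cluster LQRTW
  updated: d(FXZ,LQRTW)=374/15
iteration 7: select FXZ,LQRTW (d=374/15); attach at lengths (67/15, 43/60); label the merged cluster FLQRTWXZ
final tree: (((F:3,Z:3):5,X:8):67/15,(((L:1,R:1):21/4,W:25/4):11/2,(Q:9/2,T:9/2):29/4):43/60)
total length: 1783/30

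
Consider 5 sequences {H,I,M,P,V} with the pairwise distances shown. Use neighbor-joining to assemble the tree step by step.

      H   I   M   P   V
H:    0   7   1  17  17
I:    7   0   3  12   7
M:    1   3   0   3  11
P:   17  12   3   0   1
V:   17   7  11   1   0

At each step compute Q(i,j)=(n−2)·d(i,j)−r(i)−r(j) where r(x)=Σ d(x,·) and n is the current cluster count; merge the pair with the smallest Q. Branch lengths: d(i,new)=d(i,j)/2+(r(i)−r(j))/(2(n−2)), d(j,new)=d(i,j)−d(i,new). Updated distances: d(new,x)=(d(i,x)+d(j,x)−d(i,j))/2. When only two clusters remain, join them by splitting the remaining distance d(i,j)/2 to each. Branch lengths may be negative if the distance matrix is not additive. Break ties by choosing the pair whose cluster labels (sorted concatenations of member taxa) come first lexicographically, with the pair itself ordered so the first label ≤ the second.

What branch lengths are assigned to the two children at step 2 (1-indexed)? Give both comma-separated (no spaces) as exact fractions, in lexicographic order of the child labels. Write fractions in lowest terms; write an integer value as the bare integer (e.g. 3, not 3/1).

iteration 1: select P,V (d=1, Q=-66); attach at lengths (0, 1); label the merged cluster PV
  updated: d(H,PV)=33/2, d(I,PV)=9, d(M,PV)=13/2
iteration 2: select H,M (d=1, Q=-33); attach at lengths (4, -3); label the merged cluster HM
  updated: d(HM,I)=9/2, d(HM,PV)=11
iteration 3: select HM,I (d=9/2, Q=-49/2); attach at lengths (13/4, 5/4); label the merged cluster HIM
  updated: d(HIM,PV)=31/4
iteration 4: select HIM,PV (d=31/4); attach at lengths (31/8, 31/8); label the merged cluster HIMPV
final tree: (((H:4,M:-3):13/4,I:5/4):31/8,(P:0,V:1):31/8)
total length: 57/4

4,-3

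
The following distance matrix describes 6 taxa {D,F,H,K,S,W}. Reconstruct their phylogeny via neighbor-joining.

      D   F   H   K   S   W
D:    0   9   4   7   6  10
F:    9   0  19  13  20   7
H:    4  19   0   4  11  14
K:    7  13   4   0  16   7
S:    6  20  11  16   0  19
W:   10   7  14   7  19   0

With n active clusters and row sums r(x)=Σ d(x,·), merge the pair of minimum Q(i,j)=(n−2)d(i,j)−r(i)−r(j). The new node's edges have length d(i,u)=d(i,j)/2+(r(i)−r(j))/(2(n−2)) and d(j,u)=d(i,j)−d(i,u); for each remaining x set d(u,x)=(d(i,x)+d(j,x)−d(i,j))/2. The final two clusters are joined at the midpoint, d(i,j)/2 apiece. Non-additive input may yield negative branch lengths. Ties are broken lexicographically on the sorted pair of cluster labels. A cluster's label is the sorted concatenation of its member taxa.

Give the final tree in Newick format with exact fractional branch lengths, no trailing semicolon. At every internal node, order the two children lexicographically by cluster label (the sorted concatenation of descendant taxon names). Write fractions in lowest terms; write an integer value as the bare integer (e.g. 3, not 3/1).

iteration 1: select F,W (d=7, Q=-97); attach at lengths (39/8, 17/8); label the merged cluster FW
  updated: d(D,FW)=6, d(FW,H)=13, d(FW,K)=13/2, d(FW,S)=16
iteration 2: select FW,K (d=13/2, Q=-111/2); attach at lengths (55/12, 23/12); label the merged cluster FKW
  updated: d(D,FKW)=13/4, d(FKW,H)=21/4, d(FKW,S)=51/4
iteration 3: select D,S (d=6, Q=-31); attach at lengths (-9/8, 57/8); label the merged cluster DS
  updated: d(DS,FKW)=5, d(DS,H)=9/2
iteration 4: select DS,FKW (d=5, Q=-59/4); attach at lengths (17/8, 23/8); label the merged cluster DFKSW
  updated: d(DFKSW,H)=19/8
iteration 5: select DFKSW,H (d=19/8); attach at lengths (19/16, 19/16); label the merged cluster DFHKSW
final tree: (((D:-9/8,S:57/8):17/8,((F:39/8,W:17/8):55/12,K:23/12):23/8):19/16,H:19/16)
total length: 215/8

(((D:-9/8,S:57/8):17/8,((F:39/8,W:17/8):55/12,K:23/12):23/8):19/16,H:19/16)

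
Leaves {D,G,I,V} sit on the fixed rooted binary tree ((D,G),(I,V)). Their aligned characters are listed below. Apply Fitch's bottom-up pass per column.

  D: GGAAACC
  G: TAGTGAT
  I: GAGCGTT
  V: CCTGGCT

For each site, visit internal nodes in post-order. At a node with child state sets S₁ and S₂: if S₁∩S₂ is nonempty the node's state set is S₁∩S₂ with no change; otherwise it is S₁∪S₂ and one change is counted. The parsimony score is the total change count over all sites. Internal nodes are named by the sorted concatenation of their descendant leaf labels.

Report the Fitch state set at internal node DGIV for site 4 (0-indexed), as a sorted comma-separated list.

[col 0] DG: children D:{G}, G:{T} ∪→ {G,T}; cost 1
[col 0] IV: children I:{G}, V:{C} ∪→ {C,G}; cost 1
[col 0] DGIV: children DG:{G,T}, IV:{C,G} ∩→ {G}; cost 0
[col 1] DG: children D:{G}, G:{A} ∪→ {A,G}; cost 1
[col 1] IV: children I:{A}, V:{C} ∪→ {A,C}; cost 1
[col 1] DGIV: children DG:{A,G}, IV:{A,C} ∩→ {A}; cost 0
[col 2] DG: children D:{A}, G:{G} ∪→ {A,G}; cost 1
[col 2] IV: children I:{G}, V:{T} ∪→ {G,T}; cost 1
[col 2] DGIV: children DG:{A,G}, IV:{G,T} ∩→ {G}; cost 0
[col 3] DG: children D:{A}, G:{T} ∪→ {A,T}; cost 1
[col 3] IV: children I:{C}, V:{G} ∪→ {C,G}; cost 1
[col 3] DGIV: children DG:{A,T}, IV:{C,G} ∪→ {A,C,G,T}; cost 1
[col 4] DG: children D:{A}, G:{G} ∪→ {A,G}; cost 1
[col 4] IV: children I:{G}, V:{G} ∩→ {G}; cost 0
[col 4] DGIV: children DG:{A,G}, IV:{G} ∩→ {G}; cost 0
[col 5] DG: children D:{C}, G:{A} ∪→ {A,C}; cost 1
[col 5] IV: children I:{T}, V:{C} ∪→ {C,T}; cost 1
[col 5] DGIV: children DG:{A,C}, IV:{C,T} ∩→ {C}; cost 0
[col 6] DG: children D:{C}, G:{T} ∪→ {C,T}; cost 1
[col 6] IV: children I:{T}, V:{T} ∩→ {T}; cost 0
[col 6] DGIV: children DG:{C,T}, IV:{T} ∩→ {T}; cost 0
per-site changes: [2, 2, 2, 3, 1, 2, 1]; total = 13

G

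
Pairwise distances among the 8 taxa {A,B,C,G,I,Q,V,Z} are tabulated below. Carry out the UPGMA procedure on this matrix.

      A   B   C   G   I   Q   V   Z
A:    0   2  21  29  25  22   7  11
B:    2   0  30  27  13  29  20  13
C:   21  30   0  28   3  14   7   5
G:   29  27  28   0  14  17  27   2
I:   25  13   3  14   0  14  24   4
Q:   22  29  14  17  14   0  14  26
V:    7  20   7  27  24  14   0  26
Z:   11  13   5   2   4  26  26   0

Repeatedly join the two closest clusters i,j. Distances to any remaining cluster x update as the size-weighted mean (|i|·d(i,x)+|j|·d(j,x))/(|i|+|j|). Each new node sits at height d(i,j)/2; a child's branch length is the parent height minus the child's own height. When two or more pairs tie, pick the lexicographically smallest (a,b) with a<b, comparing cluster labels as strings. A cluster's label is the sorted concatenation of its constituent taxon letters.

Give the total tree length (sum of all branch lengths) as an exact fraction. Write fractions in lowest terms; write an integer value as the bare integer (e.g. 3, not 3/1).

467/10

1. join A+B (d=2) ⇒ AB; edges |A|=1, |B|=1
  updated: d(AB,C)=51/2, d(AB,G)=28, d(AB,I)=19, d(AB,Q)=51/2, d(AB,V)=27/2, d(AB,Z)=12
2. join G+Z (d=2) ⇒ GZ; edges |G|=1, |Z|=1
  updated: d(AB,GZ)=20, d(C,GZ)=33/2, d(GZ,I)=9, d(GZ,Q)=43/2, d(GZ,V)=53/2
3. join C+I (d=3) ⇒ CI; edges |C|=3/2, |I|=3/2
  updated: d(AB,CI)=89/4, d(CI,GZ)=51/4, d(CI,Q)=14, d(CI,V)=31/2
4. join CI+GZ (d=51/4) ⇒ CGIZ; edges |CI|=39/8, |GZ|=43/8
  updated: d(AB,CGIZ)=169/8, d(CGIZ,Q)=71/4, d(CGIZ,V)=21
5. join AB+V (d=27/2) ⇒ ABV; edges |AB|=23/4, |V|=27/4
  updated: d(ABV,CGIZ)=253/12, d(ABV,Q)=65/3
6. join CGIZ+Q (d=71/4) ⇒ CGIQZ; edges |CGIZ|=5/2, |Q|=71/8
  updated: d(ABV,CGIQZ)=106/5
7. join ABV+CGIQZ (d=106/5) ⇒ ABCGIQVZ; edges |ABV|=77/20, |CGIQZ|=69/40
final tree: (((A:1,B:1):23/4,V:27/4):77/20,(((C:3/2,I:3/2):39/8,(G:1,Z:1):43/8):5/2,Q:71/8):69/40)
total length: 467/10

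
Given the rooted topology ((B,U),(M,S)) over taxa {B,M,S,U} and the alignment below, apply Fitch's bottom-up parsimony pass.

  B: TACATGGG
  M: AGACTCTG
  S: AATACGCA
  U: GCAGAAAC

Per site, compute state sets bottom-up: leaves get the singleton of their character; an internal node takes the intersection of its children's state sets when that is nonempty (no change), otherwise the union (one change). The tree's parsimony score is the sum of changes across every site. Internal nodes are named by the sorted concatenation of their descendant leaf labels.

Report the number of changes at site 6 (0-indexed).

site 0, node BU: B={T} ∪ U={G} → {G,T} (+1)
site 0, node MS: M={A} ∩ S={A} → {A} (+0)
site 0, node BMSU: BU={G,T} ∪ MS={A} → {A,G,T} (+1)
site 1, node BU: B={A} ∪ U={C} → {A,C} (+1)
site 1, node MS: M={G} ∪ S={A} → {A,G} (+1)
site 1, node BMSU: BU={A,C} ∩ MS={A,G} → {A} (+0)
site 2, node BU: B={C} ∪ U={A} → {A,C} (+1)
site 2, node MS: M={A} ∪ S={T} → {A,T} (+1)
site 2, node BMSU: BU={A,C} ∩ MS={A,T} → {A} (+0)
site 3, node BU: B={A} ∪ U={G} → {A,G} (+1)
site 3, node MS: M={C} ∪ S={A} → {A,C} (+1)
site 3, node BMSU: BU={A,G} ∩ MS={A,C} → {A} (+0)
site 4, node BU: B={T} ∪ U={A} → {A,T} (+1)
site 4, node MS: M={T} ∪ S={C} → {C,T} (+1)
site 4, node BMSU: BU={A,T} ∩ MS={C,T} → {T} (+0)
site 5, node BU: B={G} ∪ U={A} → {A,G} (+1)
site 5, node MS: M={C} ∪ S={G} → {C,G} (+1)
site 5, node BMSU: BU={A,G} ∩ MS={C,G} → {G} (+0)
site 6, node BU: B={G} ∪ U={A} → {A,G} (+1)
site 6, node MS: M={T} ∪ S={C} → {C,T} (+1)
site 6, node BMSU: BU={A,G} ∪ MS={C,T} → {A,C,G,T} (+1)
site 7, node BU: B={G} ∪ U={C} → {C,G} (+1)
site 7, node MS: M={G} ∪ S={A} → {A,G} (+1)
site 7, node BMSU: BU={C,G} ∩ MS={A,G} → {G} (+0)
per-site changes: [2, 2, 2, 2, 2, 2, 3, 2]; total = 17

3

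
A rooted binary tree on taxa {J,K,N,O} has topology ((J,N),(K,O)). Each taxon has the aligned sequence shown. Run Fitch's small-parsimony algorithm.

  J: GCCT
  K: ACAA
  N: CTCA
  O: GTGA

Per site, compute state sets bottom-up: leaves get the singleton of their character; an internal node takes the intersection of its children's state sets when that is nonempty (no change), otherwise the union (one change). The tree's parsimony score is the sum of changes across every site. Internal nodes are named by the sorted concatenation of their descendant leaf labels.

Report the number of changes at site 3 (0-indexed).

1

JN@0: {G} ∪ {C} = {C,G} (union, +1)
KO@0: {A} ∪ {G} = {A,G} (union, +1)
JKNO@0: {C,G} ∩ {A,G} = {G} (intersection, +0)
JN@1: {C} ∪ {T} = {C,T} (union, +1)
KO@1: {C} ∪ {T} = {C,T} (union, +1)
JKNO@1: {C,T} ∩ {C,T} = {C,T} (intersection, +0)
JN@2: {C} ∩ {C} = {C} (intersection, +0)
KO@2: {A} ∪ {G} = {A,G} (union, +1)
JKNO@2: {C} ∪ {A,G} = {A,C,G} (union, +1)
JN@3: {T} ∪ {A} = {A,T} (union, +1)
KO@3: {A} ∩ {A} = {A} (intersection, +0)
JKNO@3: {A,T} ∩ {A} = {A} (intersection, +0)
per-site changes: [2, 2, 2, 1]; total = 7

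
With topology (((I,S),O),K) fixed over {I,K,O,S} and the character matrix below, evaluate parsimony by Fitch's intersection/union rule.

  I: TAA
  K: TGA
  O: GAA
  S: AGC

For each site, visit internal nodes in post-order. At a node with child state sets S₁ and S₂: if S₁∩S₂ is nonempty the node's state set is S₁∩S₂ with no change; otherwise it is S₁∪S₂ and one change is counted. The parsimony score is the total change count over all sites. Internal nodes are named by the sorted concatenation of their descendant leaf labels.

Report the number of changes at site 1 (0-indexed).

IS@0: {T} ∪ {A} = {A,T} (union, +1)
IOS@0: {A,T} ∪ {G} = {A,G,T} (union, +1)
IKOS@0: {A,G,T} ∩ {T} = {T} (intersection, +0)
IS@1: {A} ∪ {G} = {A,G} (union, +1)
IOS@1: {A,G} ∩ {A} = {A} (intersection, +0)
IKOS@1: {A} ∪ {G} = {A,G} (union, +1)
IS@2: {A} ∪ {C} = {A,C} (union, +1)
IOS@2: {A,C} ∩ {A} = {A} (intersection, +0)
IKOS@2: {A} ∩ {A} = {A} (intersection, +0)
per-site changes: [2, 2, 1]; total = 5

2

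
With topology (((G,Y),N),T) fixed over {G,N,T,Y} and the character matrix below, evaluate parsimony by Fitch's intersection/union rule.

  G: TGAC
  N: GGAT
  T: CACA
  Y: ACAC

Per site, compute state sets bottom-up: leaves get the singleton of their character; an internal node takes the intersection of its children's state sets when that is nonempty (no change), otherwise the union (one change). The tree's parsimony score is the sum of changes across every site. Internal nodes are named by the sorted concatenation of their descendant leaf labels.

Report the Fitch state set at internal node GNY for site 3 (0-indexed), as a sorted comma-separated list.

GY@0: {T} ∪ {A} = {A,T} (union, +1)
GNY@0: {A,T} ∪ {G} = {A,G,T} (union, +1)
GNTY@0: {A,G,T} ∪ {C} = {A,C,G,T} (union, +1)
GY@1: {G} ∪ {C} = {C,G} (union, +1)
GNY@1: {C,G} ∩ {G} = {G} (intersection, +0)
GNTY@1: {G} ∪ {A} = {A,G} (union, +1)
GY@2: {A} ∩ {A} = {A} (intersection, +0)
GNY@2: {A} ∩ {A} = {A} (intersection, +0)
GNTY@2: {A} ∪ {C} = {A,C} (union, +1)
GY@3: {C} ∩ {C} = {C} (intersection, +0)
GNY@3: {C} ∪ {T} = {C,T} (union, +1)
GNTY@3: {C,T} ∪ {A} = {A,C,T} (union, +1)
per-site changes: [3, 2, 1, 2]; total = 8

C,T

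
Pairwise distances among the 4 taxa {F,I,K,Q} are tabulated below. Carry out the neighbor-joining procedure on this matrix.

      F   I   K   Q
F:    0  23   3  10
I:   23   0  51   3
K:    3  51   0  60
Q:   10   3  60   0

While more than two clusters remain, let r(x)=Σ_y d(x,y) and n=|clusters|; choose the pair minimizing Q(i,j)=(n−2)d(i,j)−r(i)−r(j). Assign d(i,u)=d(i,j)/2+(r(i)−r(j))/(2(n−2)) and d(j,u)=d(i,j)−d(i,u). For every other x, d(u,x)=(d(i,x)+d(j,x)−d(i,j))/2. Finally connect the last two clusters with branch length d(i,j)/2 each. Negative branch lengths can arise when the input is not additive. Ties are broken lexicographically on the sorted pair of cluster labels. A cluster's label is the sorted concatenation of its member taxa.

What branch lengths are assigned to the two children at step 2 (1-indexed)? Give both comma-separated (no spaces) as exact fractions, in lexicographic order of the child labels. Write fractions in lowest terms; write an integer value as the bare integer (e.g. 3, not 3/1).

33,5/2

1. join F+K (d=3, Q=-144) ⇒ FK; edges |F|=-18, |K|=21
  updated: d(FK,I)=71/2, d(FK,Q)=67/2
2. join FK+I (d=71/2, Q=-72) ⇒ FIK; edges |FK|=33, |I|=5/2
  updated: d(FIK,Q)=1/2
3. join FIK+Q (d=1/2) ⇒ FIKQ; edges |FIK|=1/4, |Q|=1/4
final tree: (((F:-18,K:21):33,I:5/2):1/4,Q:1/4)
total length: 39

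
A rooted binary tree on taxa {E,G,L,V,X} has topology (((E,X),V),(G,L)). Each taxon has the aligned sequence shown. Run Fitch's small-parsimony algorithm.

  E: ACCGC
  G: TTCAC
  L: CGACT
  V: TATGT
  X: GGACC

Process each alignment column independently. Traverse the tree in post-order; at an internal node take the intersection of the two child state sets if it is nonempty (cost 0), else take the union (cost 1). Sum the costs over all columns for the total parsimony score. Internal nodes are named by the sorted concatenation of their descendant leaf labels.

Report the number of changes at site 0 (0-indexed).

3

[col 0] EX: children E:{A}, X:{G} ∪→ {A,G}; cost 1
[col 0] EVX: children EX:{A,G}, V:{T} ∪→ {A,G,T}; cost 1
[col 0] GL: children G:{T}, L:{C} ∪→ {C,T}; cost 1
[col 0] EGLVX: children EVX:{A,G,T}, GL:{C,T} ∩→ {T}; cost 0
[col 1] EX: children E:{C}, X:{G} ∪→ {C,G}; cost 1
[col 1] EVX: children EX:{C,G}, V:{A} ∪→ {A,C,G}; cost 1
[col 1] GL: children G:{T}, L:{G} ∪→ {G,T}; cost 1
[col 1] EGLVX: children EVX:{A,C,G}, GL:{G,T} ∩→ {G}; cost 0
[col 2] EX: children E:{C}, X:{A} ∪→ {A,C}; cost 1
[col 2] EVX: children EX:{A,C}, V:{T} ∪→ {A,C,T}; cost 1
[col 2] GL: children G:{C}, L:{A} ∪→ {A,C}; cost 1
[col 2] EGLVX: children EVX:{A,C,T}, GL:{A,C} ∩→ {A,C}; cost 0
[col 3] EX: children E:{G}, X:{C} ∪→ {C,G}; cost 1
[col 3] EVX: children EX:{C,G}, V:{G} ∩→ {G}; cost 0
[col 3] GL: children G:{A}, L:{C} ∪→ {A,C}; cost 1
[col 3] EGLVX: children EVX:{G}, GL:{A,C} ∪→ {A,C,G}; cost 1
[col 4] EX: children E:{C}, X:{C} ∩→ {C}; cost 0
[col 4] EVX: children EX:{C}, V:{T} ∪→ {C,T}; cost 1
[col 4] GL: children G:{C}, L:{T} ∪→ {C,T}; cost 1
[col 4] EGLVX: children EVX:{C,T}, GL:{C,T} ∩→ {C,T}; cost 0
per-site changes: [3, 3, 3, 3, 2]; total = 14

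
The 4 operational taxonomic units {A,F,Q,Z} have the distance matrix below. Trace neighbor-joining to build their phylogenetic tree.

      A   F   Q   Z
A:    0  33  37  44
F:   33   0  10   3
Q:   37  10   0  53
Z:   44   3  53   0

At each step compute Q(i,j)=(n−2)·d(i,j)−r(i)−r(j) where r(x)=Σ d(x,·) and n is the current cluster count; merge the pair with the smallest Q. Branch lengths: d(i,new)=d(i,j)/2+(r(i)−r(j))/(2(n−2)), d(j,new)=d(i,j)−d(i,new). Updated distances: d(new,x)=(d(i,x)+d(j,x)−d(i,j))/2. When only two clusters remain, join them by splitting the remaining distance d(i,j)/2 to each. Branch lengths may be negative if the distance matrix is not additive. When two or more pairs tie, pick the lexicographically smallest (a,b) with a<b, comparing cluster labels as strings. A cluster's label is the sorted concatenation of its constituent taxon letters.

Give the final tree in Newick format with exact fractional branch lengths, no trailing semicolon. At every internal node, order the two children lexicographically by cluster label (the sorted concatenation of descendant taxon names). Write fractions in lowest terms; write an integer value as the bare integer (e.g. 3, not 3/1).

(((A:22,Q:15):15,F:-12):15/2,Z:15/2)

step 1: merge (A,Q) at d=37, Q=-140; branch lengths A→22, Q→15; new cluster AQ
  updated: d(AQ,F)=3, d(AQ,Z)=30
step 2: merge (AQ,F) at d=3, Q=-36; branch lengths AQ→15, F→-12; new cluster AFQ
  updated: d(AFQ,Z)=15
step 3: merge (AFQ,Z) at d=15; branch lengths AFQ→15/2, Z→15/2; new cluster AFQZ
final tree: (((A:22,Q:15):15,F:-12):15/2,Z:15/2)
total length: 55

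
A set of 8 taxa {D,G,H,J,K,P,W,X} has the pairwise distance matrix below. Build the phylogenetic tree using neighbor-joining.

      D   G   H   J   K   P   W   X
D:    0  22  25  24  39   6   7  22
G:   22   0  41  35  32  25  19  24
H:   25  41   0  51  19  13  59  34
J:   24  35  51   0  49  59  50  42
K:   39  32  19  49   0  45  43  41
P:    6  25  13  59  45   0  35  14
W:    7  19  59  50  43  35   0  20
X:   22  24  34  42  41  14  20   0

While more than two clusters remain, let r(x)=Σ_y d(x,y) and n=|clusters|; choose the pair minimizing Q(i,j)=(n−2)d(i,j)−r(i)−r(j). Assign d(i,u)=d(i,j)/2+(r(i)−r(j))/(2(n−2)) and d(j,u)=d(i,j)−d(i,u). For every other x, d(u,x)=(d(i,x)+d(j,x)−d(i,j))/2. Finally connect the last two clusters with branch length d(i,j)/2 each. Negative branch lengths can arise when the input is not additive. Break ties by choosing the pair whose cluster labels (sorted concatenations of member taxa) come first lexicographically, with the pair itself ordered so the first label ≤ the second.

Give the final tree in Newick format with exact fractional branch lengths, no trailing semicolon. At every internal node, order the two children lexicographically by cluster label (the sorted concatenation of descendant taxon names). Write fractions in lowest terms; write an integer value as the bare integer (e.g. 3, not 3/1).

((((D:-17/5,W:52/5):25/4,((H:22/3,K:35/3):25/2,(P:65/8,X:47/8):17/4):19/4):3/2,G:135/16):425/32,J:425/32)

step 1: merge (H,K) at d=19, Q=-396; branch lengths H→22/3, K→35/3; new cluster HK
  updated: d(D,HK)=45/2, d(G,HK)=27, d(HK,J)=81/2, d(HK,P)=39/2, d(HK,W)=83/2, d(HK,X)=28
step 2: merge (D,W) at d=7, Q=-241; branch lengths D→-17/5, W→52/5; new cluster DW
  updated: d(DW,G)=17, d(DW,HK)=57/2, d(DW,J)=67/2, d(DW,P)=17, d(DW,X)=35/2
step 3: merge (P,X) at d=14, Q=-204; branch lengths P→65/8, X→47/8; new cluster PX
  updated: d(DW,PX)=41/4, d(G,PX)=35/2, d(HK,PX)=67/4, d(J,PX)=87/2
step 4: merge (HK,PX) at d=67/4, Q=-301/2; branch lengths HK→25/2, PX→17/4; new cluster HKPX
  updated: d(DW,HKPX)=11, d(G,HKPX)=111/8, d(HKPX,J)=269/8
step 5: merge (DW,HKPX) at d=11, Q=-98; branch lengths DW→25/4, HKPX→19/4; new cluster DHKPWX
  updated: d(DHKPWX,G)=159/16, d(DHKPWX,J)=449/16
step 6: merge (DHKPWX,G) at d=159/16, Q=-73; branch lengths DHKPWX→3/2, G→135/16; new cluster DGHKPWX
  updated: d(DGHKPWX,J)=425/16
step 7: merge (DGHKPWX,J) at d=425/16; branch lengths DGHKPWX→425/32, J→425/32; new cluster DGHJKPWX
final tree: ((((D:-17/5,W:52/5):25/4,((H:22/3,K:35/3):25/2,(P:65/8,X:47/8):17/4):19/4):3/2,G:135/16):425/32,J:425/32)
total length: 417/4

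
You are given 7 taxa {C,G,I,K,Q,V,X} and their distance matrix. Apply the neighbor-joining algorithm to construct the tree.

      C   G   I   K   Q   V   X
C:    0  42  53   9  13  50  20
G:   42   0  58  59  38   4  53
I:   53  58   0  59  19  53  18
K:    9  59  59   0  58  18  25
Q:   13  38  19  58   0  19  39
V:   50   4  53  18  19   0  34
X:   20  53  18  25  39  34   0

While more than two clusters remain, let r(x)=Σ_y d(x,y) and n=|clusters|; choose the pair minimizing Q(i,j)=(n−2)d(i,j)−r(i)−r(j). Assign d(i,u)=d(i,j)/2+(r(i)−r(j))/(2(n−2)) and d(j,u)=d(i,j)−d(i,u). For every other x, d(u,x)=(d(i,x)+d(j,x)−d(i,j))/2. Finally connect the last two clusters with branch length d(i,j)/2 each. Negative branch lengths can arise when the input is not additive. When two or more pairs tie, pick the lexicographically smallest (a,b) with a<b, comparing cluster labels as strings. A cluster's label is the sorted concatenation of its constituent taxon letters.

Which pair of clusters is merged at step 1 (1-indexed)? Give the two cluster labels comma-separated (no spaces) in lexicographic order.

step 1: merge (G,V) at d=4, Q=-412; branch lengths G→48/5, V→-28/5; new cluster GV
  updated: d(C,GV)=44, d(GV,I)=107/2, d(GV,K)=73/2, d(GV,Q)=53/2, d(GV,X)=83/2
step 2: merge (C,K) at d=9, Q=-581/2; branch lengths C→-25/16, K→169/16; new cluster CK
  updated: d(CK,GV)=143/4, d(CK,I)=103/2, d(CK,Q)=31, d(CK,X)=18
step 3: merge (I,X) at d=18, Q=-409/2; branch lengths I→53/4, X→19/4; new cluster IX
  updated: d(CK,IX)=103/4, d(GV,IX)=77/2, d(IX,Q)=20
step 4: merge (CK,IX) at d=103/4, Q=-501/4; branch lengths CK→239/16, IX→173/16; new cluster CIKX
  updated: d(CIKX,GV)=97/4, d(CIKX,Q)=101/8
step 5: merge (CIKX,GV) at d=97/4, Q=-507/8; branch lengths CIKX→83/16, GV→305/16; new cluster CGIKVX
  updated: d(CGIKVX,Q)=119/16
step 6: merge (CGIKVX,Q) at d=119/16; branch lengths CGIKVX→119/32, Q→119/32; new cluster CGIKQVX
final tree: ((((C:-25/16,K:169/16):239/16,(I:53/4,X:19/4):173/16):83/16,(G:48/5,V:-28/5):305/16):119/32,Q:119/32)
total length: 1415/16

G,V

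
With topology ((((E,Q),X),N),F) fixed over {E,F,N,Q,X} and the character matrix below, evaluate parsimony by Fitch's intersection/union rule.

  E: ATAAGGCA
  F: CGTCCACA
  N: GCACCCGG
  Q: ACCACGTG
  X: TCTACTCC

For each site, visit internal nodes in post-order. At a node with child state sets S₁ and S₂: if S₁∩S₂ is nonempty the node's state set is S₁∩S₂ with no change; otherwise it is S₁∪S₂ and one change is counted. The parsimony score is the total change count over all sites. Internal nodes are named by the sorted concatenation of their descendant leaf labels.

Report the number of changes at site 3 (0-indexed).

1

[col 0] EQ: children E:{A}, Q:{A} ∩→ {A}; cost 0
[col 0] EQX: children EQ:{A}, X:{T} ∪→ {A,T}; cost 1
[col 0] ENQX: children EQX:{A,T}, N:{G} ∪→ {A,G,T}; cost 1
[col 0] EFNQX: children ENQX:{A,G,T}, F:{C} ∪→ {A,C,G,T}; cost 1
[col 1] EQ: children E:{T}, Q:{C} ∪→ {C,T}; cost 1
[col 1] EQX: children EQ:{C,T}, X:{C} ∩→ {C}; cost 0
[col 1] ENQX: children EQX:{C}, N:{C} ∩→ {C}; cost 0
[col 1] EFNQX: children ENQX:{C}, F:{G} ∪→ {C,G}; cost 1
[col 2] EQ: children E:{A}, Q:{C} ∪→ {A,C}; cost 1
[col 2] EQX: children EQ:{A,C}, X:{T} ∪→ {A,C,T}; cost 1
[col 2] ENQX: children EQX:{A,C,T}, N:{A} ∩→ {A}; cost 0
[col 2] EFNQX: children ENQX:{A}, F:{T} ∪→ {A,T}; cost 1
[col 3] EQ: children E:{A}, Q:{A} ∩→ {A}; cost 0
[col 3] EQX: children EQ:{A}, X:{A} ∩→ {A}; cost 0
[col 3] ENQX: children EQX:{A}, N:{C} ∪→ {A,C}; cost 1
[col 3] EFNQX: children ENQX:{A,C}, F:{C} ∩→ {C}; cost 0
[col 4] EQ: children E:{G}, Q:{C} ∪→ {C,G}; cost 1
[col 4] EQX: children EQ:{C,G}, X:{C} ∩→ {C}; cost 0
[col 4] ENQX: children EQX:{C}, N:{C} ∩→ {C}; cost 0
[col 4] EFNQX: children ENQX:{C}, F:{C} ∩→ {C}; cost 0
[col 5] EQ: children E:{G}, Q:{G} ∩→ {G}; cost 0
[col 5] EQX: children EQ:{G}, X:{T} ∪→ {G,T}; cost 1
[col 5] ENQX: children EQX:{G,T}, N:{C} ∪→ {C,G,T}; cost 1
[col 5] EFNQX: children ENQX:{C,G,T}, F:{A} ∪→ {A,C,G,T}; cost 1
[col 6] EQ: children E:{C}, Q:{T} ∪→ {C,T}; cost 1
[col 6] EQX: children EQ:{C,T}, X:{C} ∩→ {C}; cost 0
[col 6] ENQX: children EQX:{C}, N:{G} ∪→ {C,G}; cost 1
[col 6] EFNQX: children ENQX:{C,G}, F:{C} ∩→ {C}; cost 0
[col 7] EQ: children E:{A}, Q:{G} ∪→ {A,G}; cost 1
[col 7] EQX: children EQ:{A,G}, X:{C} ∪→ {A,C,G}; cost 1
[col 7] ENQX: children EQX:{A,C,G}, N:{G} ∩→ {G}; cost 0
[col 7] EFNQX: children ENQX:{G}, F:{A} ∪→ {A,G}; cost 1
per-site changes: [3, 2, 3, 1, 1, 3, 2, 3]; total = 18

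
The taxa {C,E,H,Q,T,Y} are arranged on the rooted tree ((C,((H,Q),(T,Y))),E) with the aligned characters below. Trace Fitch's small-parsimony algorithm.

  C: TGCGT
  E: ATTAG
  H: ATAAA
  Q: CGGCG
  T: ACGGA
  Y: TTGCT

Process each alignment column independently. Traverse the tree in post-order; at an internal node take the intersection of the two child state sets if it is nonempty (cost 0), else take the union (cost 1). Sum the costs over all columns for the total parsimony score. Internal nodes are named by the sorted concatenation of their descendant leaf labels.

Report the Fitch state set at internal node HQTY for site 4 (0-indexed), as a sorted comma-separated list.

[col 0] HQ: children H:{A}, Q:{C} ∪→ {A,C}; cost 1
[col 0] TY: children T:{A}, Y:{T} ∪→ {A,T}; cost 1
[col 0] HQTY: children HQ:{A,C}, TY:{A,T} ∩→ {A}; cost 0
[col 0] CHQTY: children C:{T}, HQTY:{A} ∪→ {A,T}; cost 1
[col 0] CEHQTY: children CHQTY:{A,T}, E:{A} ∩→ {A}; cost 0
[col 1] HQ: children H:{T}, Q:{G} ∪→ {G,T}; cost 1
[col 1] TY: children T:{C}, Y:{T} ∪→ {C,T}; cost 1
[col 1] HQTY: children HQ:{G,T}, TY:{C,T} ∩→ {T}; cost 0
[col 1] CHQTY: children C:{G}, HQTY:{T} ∪→ {G,T}; cost 1
[col 1] CEHQTY: children CHQTY:{G,T}, E:{T} ∩→ {T}; cost 0
[col 2] HQ: children H:{A}, Q:{G} ∪→ {A,G}; cost 1
[col 2] TY: children T:{G}, Y:{G} ∩→ {G}; cost 0
[col 2] HQTY: children HQ:{A,G}, TY:{G} ∩→ {G}; cost 0
[col 2] CHQTY: children C:{C}, HQTY:{G} ∪→ {C,G}; cost 1
[col 2] CEHQTY: children CHQTY:{C,G}, E:{T} ∪→ {C,G,T}; cost 1
[col 3] HQ: children H:{A}, Q:{C} ∪→ {A,C}; cost 1
[col 3] TY: children T:{G}, Y:{C} ∪→ {C,G}; cost 1
[col 3] HQTY: children HQ:{A,C}, TY:{C,G} ∩→ {C}; cost 0
[col 3] CHQTY: children C:{G}, HQTY:{C} ∪→ {C,G}; cost 1
[col 3] CEHQTY: children CHQTY:{C,G}, E:{A} ∪→ {A,C,G}; cost 1
[col 4] HQ: children H:{A}, Q:{G} ∪→ {A,G}; cost 1
[col 4] TY: children T:{A}, Y:{T} ∪→ {A,T}; cost 1
[col 4] HQTY: children HQ:{A,G}, TY:{A,T} ∩→ {A}; cost 0
[col 4] CHQTY: children C:{T}, HQTY:{A} ∪→ {A,T}; cost 1
[col 4] CEHQTY: children CHQTY:{A,T}, E:{G} ∪→ {A,G,T}; cost 1
per-site changes: [3, 3, 3, 4, 4]; total = 17

A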